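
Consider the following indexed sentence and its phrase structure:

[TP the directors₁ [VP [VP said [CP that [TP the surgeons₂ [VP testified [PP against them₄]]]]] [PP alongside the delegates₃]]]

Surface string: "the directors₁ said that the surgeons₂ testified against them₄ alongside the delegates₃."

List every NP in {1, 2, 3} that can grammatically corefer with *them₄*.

{1, 3}

*them* is a pronoun, so Principle B applies: it must be free in its binding domain.
Binding domain of *them₄*: the embedded TP, whose subject is the surgeons₂.
*the directors₁* c-commands the pronoun but from outside its binding domain, and is not c-commanded by it → coindexation permitted.
*the surgeons₂* c-commands the pronoun within its binding domain → coindexation would violate Principle B.
*the delegates₃* and the pronoun do not c-command one another → neither Principle B nor Principle C is at stake; coindexation permitted.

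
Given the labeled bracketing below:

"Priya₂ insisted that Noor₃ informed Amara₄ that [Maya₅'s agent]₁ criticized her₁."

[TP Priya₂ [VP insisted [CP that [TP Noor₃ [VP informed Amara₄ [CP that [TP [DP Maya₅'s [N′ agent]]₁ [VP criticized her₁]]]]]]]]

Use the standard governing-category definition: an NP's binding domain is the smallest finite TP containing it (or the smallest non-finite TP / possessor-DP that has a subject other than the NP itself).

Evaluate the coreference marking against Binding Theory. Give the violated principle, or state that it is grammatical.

Principle B

The two coindexed NPs are *[Maya₅'s agent]₁* and *her₁*.
*her₁* is a pronoun. Its binding domain is the embedded TP, whose subject is [Maya₅'s agent]₁.
*[Maya₅'s agent]₁* c-commands it within that domain and carries the same index.
The pronoun is locally bound → Principle B violation.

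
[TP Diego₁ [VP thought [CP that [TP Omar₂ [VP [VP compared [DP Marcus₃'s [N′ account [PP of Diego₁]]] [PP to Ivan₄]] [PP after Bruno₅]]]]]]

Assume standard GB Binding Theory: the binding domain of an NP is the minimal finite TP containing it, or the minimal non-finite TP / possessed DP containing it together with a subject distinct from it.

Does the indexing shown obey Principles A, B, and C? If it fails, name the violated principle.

The two coindexed NPs are *Diego₁* (the higher occurrence) and *Diego₁* (the lower occurrence).
*Diego₁* (the lower occurrence) is an R-expression. Principle C requires it to be free everywhere.
*Diego₁* (the higher occurrence) c-commands it and carries the same index.
The R-expression is bound → Principle C violation.

Principle C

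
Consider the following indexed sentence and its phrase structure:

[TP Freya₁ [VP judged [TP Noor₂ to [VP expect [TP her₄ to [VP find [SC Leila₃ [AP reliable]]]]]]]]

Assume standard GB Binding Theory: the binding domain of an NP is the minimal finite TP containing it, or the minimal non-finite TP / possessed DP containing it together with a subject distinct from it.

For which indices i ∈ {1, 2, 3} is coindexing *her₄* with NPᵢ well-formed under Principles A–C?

{1}

*her* is a pronoun, so Principle B applies: it must be free in its binding domain.
Binding domain of *her₄*: the embedded TP, whose subject is Noor₂.
*Freya₁* c-commands the pronoun but from outside its binding domain, and is not c-commanded by it → coindexation permitted.
*Noor₂* c-commands the pronoun within its binding domain → coindexation would violate Principle B.
*Leila₃*: the pronoun c-commands this R-expression → coindexation would violate Principle C on *Leila₃*.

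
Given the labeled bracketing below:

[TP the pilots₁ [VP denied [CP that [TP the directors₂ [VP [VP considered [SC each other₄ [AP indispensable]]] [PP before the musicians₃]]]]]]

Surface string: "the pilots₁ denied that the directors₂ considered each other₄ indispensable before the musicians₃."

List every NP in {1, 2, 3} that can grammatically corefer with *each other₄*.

*each other* is an anaphor, so Principle A applies: it must be bound in its binding domain.
Binding domain of *each other₄*: the embedded TP, whose subject is the directors₂.
*the pilots₁* c-commands the anaphor but is outside its binding domain → cannot satisfy Principle A.
*the directors₂* c-commands the anaphor within its binding domain → licit binder.
*the musicians₃* does not c-command the anaphor → cannot bind it.

{2}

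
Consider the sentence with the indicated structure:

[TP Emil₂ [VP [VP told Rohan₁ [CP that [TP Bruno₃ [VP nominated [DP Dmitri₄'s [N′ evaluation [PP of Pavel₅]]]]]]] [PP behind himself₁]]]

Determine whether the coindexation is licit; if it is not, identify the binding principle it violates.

The two coindexed NPs are *Rohan₁* and *himself₁*.
*himself₁* is an anaphor. Principle A requires it to be bound within its binding domain — the matrix TP, whose subject is Emil₂.
Within that domain it is c-commanded by *Emil₂*, which does not share its index.
*Rohan₁* does not c-command the anaphor at all.
The anaphor is unbound in its domain → Principle A violation.

Principle A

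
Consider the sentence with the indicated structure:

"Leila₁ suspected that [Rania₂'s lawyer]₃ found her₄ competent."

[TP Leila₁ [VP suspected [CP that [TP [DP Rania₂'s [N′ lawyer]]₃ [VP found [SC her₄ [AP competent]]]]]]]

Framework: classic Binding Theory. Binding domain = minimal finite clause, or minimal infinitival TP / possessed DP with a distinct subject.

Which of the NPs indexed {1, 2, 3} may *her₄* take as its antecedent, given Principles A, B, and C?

{1, 2}

*her* is a pronoun, so Principle B applies: it must be free in its binding domain.
Binding domain of *her₄*: the embedded TP, whose subject is [Rania₂'s lawyer]₃.
*Leila₁* c-commands the pronoun but from outside its binding domain, and is not c-commanded by it → coindexation permitted.
*Rania₂* and the pronoun do not c-command one another → neither Principle B nor Principle C is at stake; coindexation permitted.
*[Rania₂'s lawyer]₃* c-commands the pronoun within its binding domain → coindexation would violate Principle B.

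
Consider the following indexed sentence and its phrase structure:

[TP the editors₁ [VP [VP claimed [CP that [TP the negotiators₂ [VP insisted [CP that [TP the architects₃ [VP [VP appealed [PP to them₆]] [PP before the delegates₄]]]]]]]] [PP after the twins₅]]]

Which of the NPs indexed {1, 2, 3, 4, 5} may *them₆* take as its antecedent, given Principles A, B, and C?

*them* is a pronoun, so Principle B applies: it must be free in its binding domain.
Binding domain of *them₆*: the embedded TP, whose subject is the architects₃.
*the editors₁* c-commands the pronoun but from outside its binding domain, and is not c-commanded by it → coindexation permitted.
*the negotiators₂* c-commands the pronoun but from outside its binding domain, and is not c-commanded by it → coindexation permitted.
*the architects₃* c-commands the pronoun within its binding domain → coindexation would violate Principle B.
*the delegates₄* and the pronoun do not c-command one another → neither Principle B nor Principle C is at stake; coindexation permitted.
*the twins₅* and the pronoun do not c-command one another → neither Principle B nor Principle C is at stake; coindexation permitted.

{1, 2, 4, 5}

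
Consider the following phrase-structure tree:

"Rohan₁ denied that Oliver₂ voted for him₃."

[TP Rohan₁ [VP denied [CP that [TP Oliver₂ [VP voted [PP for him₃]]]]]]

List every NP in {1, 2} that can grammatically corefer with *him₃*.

*him* is a pronoun, so Principle B applies: it must be free in its binding domain.
Binding domain of *him₃*: the embedded TP, whose subject is Oliver₂.
*Rohan₁* c-commands the pronoun but from outside its binding domain, and is not c-commanded by it → coindexation permitted.
*Oliver₂* c-commands the pronoun within its binding domain → coindexation would violate Principle B.

{1}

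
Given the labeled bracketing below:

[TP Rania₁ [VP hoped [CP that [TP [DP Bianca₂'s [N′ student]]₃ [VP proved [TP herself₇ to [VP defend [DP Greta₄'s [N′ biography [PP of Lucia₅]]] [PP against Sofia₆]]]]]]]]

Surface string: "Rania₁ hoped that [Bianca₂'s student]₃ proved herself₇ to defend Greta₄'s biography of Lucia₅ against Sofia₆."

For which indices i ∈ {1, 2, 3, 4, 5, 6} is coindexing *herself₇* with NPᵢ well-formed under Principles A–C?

{3}

*herself* is an anaphor, so Principle A applies: it must be bound in its binding domain.
Binding domain of *herself₇*: the embedded TP, whose subject is [Bianca₂'s student]₃.
*Rania₁* c-commands the anaphor but is outside its binding domain → cannot satisfy Principle A.
*Bianca₂* does not c-command the anaphor → cannot bind it.
*[Bianca₂'s student]₃* c-commands the anaphor within its binding domain → licit binder.
*Greta₄* does not c-command the anaphor → cannot bind it.
*Lucia₅* does not c-command the anaphor → cannot bind it.
*Sofia₆* does not c-command the anaphor → cannot bind it.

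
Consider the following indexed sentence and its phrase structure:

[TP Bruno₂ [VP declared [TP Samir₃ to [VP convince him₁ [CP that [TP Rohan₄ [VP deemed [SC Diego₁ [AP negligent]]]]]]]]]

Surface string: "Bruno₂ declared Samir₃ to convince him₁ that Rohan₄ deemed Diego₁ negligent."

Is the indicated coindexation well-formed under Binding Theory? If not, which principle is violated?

Principle C

The two coindexed NPs are *him₁* and *Diego₁*.
*Diego₁* is an R-expression. Principle C requires it to be free everywhere.
*him₁* c-commands it and carries the same index.
The R-expression is bound → Principle C violation.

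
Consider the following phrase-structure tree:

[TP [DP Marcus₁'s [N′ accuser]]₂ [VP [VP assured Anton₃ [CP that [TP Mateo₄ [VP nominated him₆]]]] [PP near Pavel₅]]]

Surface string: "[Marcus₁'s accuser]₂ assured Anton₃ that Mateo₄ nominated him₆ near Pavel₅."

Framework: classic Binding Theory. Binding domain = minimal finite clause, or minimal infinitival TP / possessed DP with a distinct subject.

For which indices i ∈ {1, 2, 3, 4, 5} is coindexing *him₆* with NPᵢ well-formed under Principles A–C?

{1, 2, 3, 5}

*him* is a pronoun, so Principle B applies: it must be free in its binding domain.
Binding domain of *him₆*: the embedded TP, whose subject is Mateo₄.
*Marcus₁* and the pronoun do not c-command one another → neither Principle B nor Principle C is at stake; coindexation permitted.
*[Marcus₁'s accuser]₂* c-commands the pronoun but from outside its binding domain, and is not c-commanded by it → coindexation permitted.
*Anton₃* c-commands the pronoun but from outside its binding domain, and is not c-commanded by it → coindexation permitted.
*Mateo₄* c-commands the pronoun within its binding domain → coindexation would violate Principle B.
*Pavel₅* and the pronoun do not c-command one another → neither Principle B nor Principle C is at stake; coindexation permitted.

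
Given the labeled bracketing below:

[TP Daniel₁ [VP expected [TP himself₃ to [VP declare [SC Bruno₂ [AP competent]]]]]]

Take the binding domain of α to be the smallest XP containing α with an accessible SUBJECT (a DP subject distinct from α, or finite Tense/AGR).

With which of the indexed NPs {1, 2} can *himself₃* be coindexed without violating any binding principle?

{1}

*himself* is an anaphor, so Principle A applies: it must be bound in its binding domain.
Binding domain of *himself₃*: the matrix TP, whose subject is Daniel₁.
*Daniel₁* c-commands the anaphor within its binding domain → licit binder.
*Bruno₂* does not c-command the anaphor → cannot bind it.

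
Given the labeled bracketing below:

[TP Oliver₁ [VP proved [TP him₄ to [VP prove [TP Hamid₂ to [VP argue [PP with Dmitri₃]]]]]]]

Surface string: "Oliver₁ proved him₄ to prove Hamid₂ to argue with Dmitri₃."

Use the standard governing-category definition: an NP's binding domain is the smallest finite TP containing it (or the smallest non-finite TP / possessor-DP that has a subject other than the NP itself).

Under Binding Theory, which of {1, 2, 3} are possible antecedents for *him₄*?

none

*him* is a pronoun, so Principle B applies: it must be free in its binding domain.
Binding domain of *him₄*: the matrix TP, whose subject is Oliver₁.
*Oliver₁* c-commands the pronoun within its binding domain → coindexation would violate Principle B.
*Hamid₂*: the pronoun c-commands this R-expression → coindexation would violate Principle C on *Hamid₂*.
*Dmitri₃*: the pronoun c-commands this R-expression → coindexation would violate Principle C on *Dmitri₃*.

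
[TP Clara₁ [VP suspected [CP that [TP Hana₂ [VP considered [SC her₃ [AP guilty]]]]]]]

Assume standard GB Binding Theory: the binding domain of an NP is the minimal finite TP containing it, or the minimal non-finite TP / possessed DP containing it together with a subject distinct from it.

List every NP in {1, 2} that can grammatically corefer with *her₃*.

*her* is a pronoun, so Principle B applies: it must be free in its binding domain.
Binding domain of *her₃*: the embedded TP, whose subject is Hana₂.
*Clara₁* c-commands the pronoun but from outside its binding domain, and is not c-commanded by it → coindexation permitted.
*Hana₂* c-commands the pronoun within its binding domain → coindexation would violate Principle B.

{1}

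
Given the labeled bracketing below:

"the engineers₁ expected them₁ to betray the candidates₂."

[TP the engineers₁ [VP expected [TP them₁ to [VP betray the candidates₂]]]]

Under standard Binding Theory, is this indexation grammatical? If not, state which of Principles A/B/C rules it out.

The two coindexed NPs are *the engineers₁* and *them₁*.
*them₁* is a pronoun. Its binding domain is the matrix TP, whose subject is the engineers₁.
*the engineers₁* c-commands it within that domain and carries the same index.
The pronoun is locally bound → Principle B violation.

Principle B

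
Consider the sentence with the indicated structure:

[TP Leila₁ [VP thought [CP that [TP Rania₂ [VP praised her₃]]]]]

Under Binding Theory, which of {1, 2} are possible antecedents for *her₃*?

*her* is a pronoun, so Principle B applies: it must be free in its binding domain.
Binding domain of *her₃*: the embedded TP, whose subject is Rania₂.
*Leila₁* c-commands the pronoun but from outside its binding domain, and is not c-commanded by it → coindexation permitted.
*Rania₂* c-commands the pronoun within its binding domain → coindexation would violate Principle B.

{1}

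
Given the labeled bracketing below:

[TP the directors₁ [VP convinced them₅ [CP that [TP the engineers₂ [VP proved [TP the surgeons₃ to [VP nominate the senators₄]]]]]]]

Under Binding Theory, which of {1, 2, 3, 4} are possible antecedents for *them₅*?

*them* is a pronoun, so Principle B applies: it must be free in its binding domain.
Binding domain of *them₅*: the matrix TP, whose subject is the directors₁.
*the directors₁* c-commands the pronoun within its binding domain → coindexation would violate Principle B.
*the engineers₂*: the pronoun c-commands this R-expression → coindexation would violate Principle C on *the engineers₂*.
*the surgeons₃*: the pronoun c-commands this R-expression → coindexation would violate Principle C on *the surgeons₃*.
*the senators₄*: the pronoun c-commands this R-expression → coindexation would violate Principle C on *the senators₄*.

none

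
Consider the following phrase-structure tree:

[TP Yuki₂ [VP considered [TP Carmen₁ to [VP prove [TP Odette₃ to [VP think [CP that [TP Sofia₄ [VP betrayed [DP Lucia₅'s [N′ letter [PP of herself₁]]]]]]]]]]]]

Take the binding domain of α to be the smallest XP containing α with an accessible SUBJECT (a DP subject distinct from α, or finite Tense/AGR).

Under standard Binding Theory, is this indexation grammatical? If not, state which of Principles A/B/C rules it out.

Principle A

The two coindexed NPs are *Carmen₁* and *herself₁*.
*herself₁* is an anaphor. Principle A requires it to be bound within its binding domain — the possessed DP, whose subject is Lucia₅.
Within that domain it is c-commanded by *Lucia₅*, which does not share its index.
*Carmen₁* does c-command the anaphor, but from outside its binding domain.
The anaphor is unbound in its domain → Principle A violation.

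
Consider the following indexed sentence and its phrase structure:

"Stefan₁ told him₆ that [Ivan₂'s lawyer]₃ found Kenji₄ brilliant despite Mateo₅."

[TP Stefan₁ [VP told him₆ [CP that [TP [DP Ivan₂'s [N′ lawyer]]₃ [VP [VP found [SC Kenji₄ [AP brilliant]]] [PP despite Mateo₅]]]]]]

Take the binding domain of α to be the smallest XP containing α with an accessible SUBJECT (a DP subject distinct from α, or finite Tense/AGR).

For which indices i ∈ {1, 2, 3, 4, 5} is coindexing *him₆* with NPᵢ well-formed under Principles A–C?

*him* is a pronoun, so Principle B applies: it must be free in its binding domain.
Binding domain of *him₆*: the matrix TP, whose subject is Stefan₁.
*Stefan₁* c-commands the pronoun within its binding domain → coindexation would violate Principle B.
*Ivan₂*: the pronoun c-commands this R-expression → coindexation would violate Principle C on *Ivan₂*.
*[Ivan₂'s lawyer]₃*: the pronoun c-commands this R-expression → coindexation would violate Principle C on *[Ivan₂'s lawyer]₃*.
*Kenji₄*: the pronoun c-commands this R-expression → coindexation would violate Principle C on *Kenji₄*.
*Mateo₅*: the pronoun c-commands this R-expression → coindexation would violate Principle C on *Mateo₅*.

none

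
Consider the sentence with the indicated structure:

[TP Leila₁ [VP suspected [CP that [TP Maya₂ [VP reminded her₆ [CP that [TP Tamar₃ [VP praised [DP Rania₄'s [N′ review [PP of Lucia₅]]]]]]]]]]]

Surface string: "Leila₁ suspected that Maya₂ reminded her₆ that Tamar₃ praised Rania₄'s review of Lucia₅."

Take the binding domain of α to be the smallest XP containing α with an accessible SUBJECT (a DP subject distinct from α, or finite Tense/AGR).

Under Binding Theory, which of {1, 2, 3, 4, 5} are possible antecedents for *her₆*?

*her* is a pronoun, so Principle B applies: it must be free in its binding domain.
Binding domain of *her₆*: the embedded TP, whose subject is Maya₂.
*Leila₁* c-commands the pronoun but from outside its binding domain, and is not c-commanded by it → coindexation permitted.
*Maya₂* c-commands the pronoun within its binding domain → coindexation would violate Principle B.
*Tamar₃*: the pronoun c-commands this R-expression → coindexation would violate Principle C on *Tamar₃*.
*Rania₄*: the pronoun c-commands this R-expression → coindexation would violate Principle C on *Rania₄*.
*Lucia₅*: the pronoun c-commands this R-expression → coindexation would violate Principle C on *Lucia₅*.

{1}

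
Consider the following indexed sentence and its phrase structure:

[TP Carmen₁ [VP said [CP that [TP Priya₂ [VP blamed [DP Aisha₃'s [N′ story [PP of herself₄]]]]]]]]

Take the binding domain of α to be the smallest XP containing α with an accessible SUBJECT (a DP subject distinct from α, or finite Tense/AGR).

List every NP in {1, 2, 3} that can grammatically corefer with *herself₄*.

{3}

*herself* is an anaphor, so Principle A applies: it must be bound in its binding domain.
Binding domain of *herself₄*: the possessed DP, whose subject is Aisha₃.
*Carmen₁* c-commands the anaphor but is outside its binding domain → cannot satisfy Principle A.
*Priya₂* c-commands the anaphor but is outside its binding domain → cannot satisfy Principle A.
*Aisha₃* c-commands the anaphor within its binding domain → licit binder.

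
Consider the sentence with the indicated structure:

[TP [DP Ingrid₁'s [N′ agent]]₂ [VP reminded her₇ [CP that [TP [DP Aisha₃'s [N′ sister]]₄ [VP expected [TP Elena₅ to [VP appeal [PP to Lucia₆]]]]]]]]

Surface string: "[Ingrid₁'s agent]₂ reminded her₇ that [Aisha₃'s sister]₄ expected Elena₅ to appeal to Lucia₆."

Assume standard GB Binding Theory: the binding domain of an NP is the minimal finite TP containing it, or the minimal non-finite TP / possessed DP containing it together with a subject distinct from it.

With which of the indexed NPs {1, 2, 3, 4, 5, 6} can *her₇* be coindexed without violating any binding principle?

{1}

*her* is a pronoun, so Principle B applies: it must be free in its binding domain.
Binding domain of *her₇*: the matrix TP, whose subject is [Ingrid₁'s agent]₂.
*Ingrid₁* and the pronoun do not c-command one another → neither Principle B nor Principle C is at stake; coindexation permitted.
*[Ingrid₁'s agent]₂* c-commands the pronoun within its binding domain → coindexation would violate Principle B.
*Aisha₃*: the pronoun c-commands this R-expression → coindexation would violate Principle C on *Aisha₃*.
*[Aisha₃'s sister]₄*: the pronoun c-commands this R-expression → coindexation would violate Principle C on *[Aisha₃'s sister]₄*.
*Elena₅*: the pronoun c-commands this R-expression → coindexation would violate Principle C on *Elena₅*.
*Lucia₆*: the pronoun c-commands this R-expression → coindexation would violate Principle C on *Lucia₆*.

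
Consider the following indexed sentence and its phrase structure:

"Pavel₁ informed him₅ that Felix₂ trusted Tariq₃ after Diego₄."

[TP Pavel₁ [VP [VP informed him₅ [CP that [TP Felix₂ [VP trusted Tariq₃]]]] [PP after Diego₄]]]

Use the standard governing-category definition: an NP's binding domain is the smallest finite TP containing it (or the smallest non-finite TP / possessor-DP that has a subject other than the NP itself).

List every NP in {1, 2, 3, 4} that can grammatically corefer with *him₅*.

*him* is a pronoun, so Principle B applies: it must be free in its binding domain.
Binding domain of *him₅*: the matrix TP, whose subject is Pavel₁.
*Pavel₁* c-commands the pronoun within its binding domain → coindexation would violate Principle B.
*Felix₂*: the pronoun c-commands this R-expression → coindexation would violate Principle C on *Felix₂*.
*Tariq₃*: the pronoun c-commands this R-expression → coindexation would violate Principle C on *Tariq₃*.
*Diego₄* and the pronoun do not c-command one another → neither Principle B nor Principle C is at stake; coindexation permitted.

{4}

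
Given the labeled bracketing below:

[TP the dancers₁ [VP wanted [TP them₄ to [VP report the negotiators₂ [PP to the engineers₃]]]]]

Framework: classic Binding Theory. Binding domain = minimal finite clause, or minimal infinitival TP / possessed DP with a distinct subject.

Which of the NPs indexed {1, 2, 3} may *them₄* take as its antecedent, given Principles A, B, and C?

none

*them* is a pronoun, so Principle B applies: it must be free in its binding domain.
Binding domain of *them₄*: the matrix TP, whose subject is the dancers₁.
*the dancers₁* c-commands the pronoun within its binding domain → coindexation would violate Principle B.
*the negotiators₂*: the pronoun c-commands this R-expression → coindexation would violate Principle C on *the negotiators₂*.
*the engineers₃*: the pronoun c-commands this R-expression → coindexation would violate Principle C on *the engineers₃*.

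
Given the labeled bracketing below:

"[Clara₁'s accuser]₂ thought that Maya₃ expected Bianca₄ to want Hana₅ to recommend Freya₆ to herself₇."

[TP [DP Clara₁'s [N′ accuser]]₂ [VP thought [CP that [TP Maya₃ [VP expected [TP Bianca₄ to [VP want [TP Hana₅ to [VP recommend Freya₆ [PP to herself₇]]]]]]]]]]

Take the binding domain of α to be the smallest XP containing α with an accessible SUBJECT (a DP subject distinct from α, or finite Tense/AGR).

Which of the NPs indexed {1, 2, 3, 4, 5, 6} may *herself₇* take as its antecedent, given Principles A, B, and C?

{5, 6}

*herself* is an anaphor, so Principle A applies: it must be bound in its binding domain.
Binding domain of *herself₇*: the embedded TP, whose subject is Hana₅.
*Clara₁* does not c-command the anaphor → cannot bind it.
*[Clara₁'s accuser]₂* c-commands the anaphor but is outside its binding domain → cannot satisfy Principle A.
*Maya₃* c-commands the anaphor but is outside its binding domain → cannot satisfy Principle A.
*Bianca₄* c-commands the anaphor but is outside its binding domain → cannot satisfy Principle A.
*Hana₅* c-commands the anaphor within its binding domain → licit binder.
*Freya₆* c-commands the anaphor within its binding domain → licit binder.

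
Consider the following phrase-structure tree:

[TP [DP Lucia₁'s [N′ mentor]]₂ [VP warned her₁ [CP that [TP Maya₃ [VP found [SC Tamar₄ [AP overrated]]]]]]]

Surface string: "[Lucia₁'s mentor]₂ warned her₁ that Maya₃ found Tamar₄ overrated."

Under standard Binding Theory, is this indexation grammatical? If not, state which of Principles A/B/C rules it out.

The two coindexed NPs are *Lucia₁* and *her₁*.
*her₁* is a pronoun; its binding domain is the matrix TP, whose subject is [Lucia₁'s mentor]₂. Within that domain it is c-commanded only by *[Lucia₁'s mentor]₂*, which carries a different index — the pronoun is free locally, so Principle B holds.
*Lucia₁* is an R-expression; *her₁* does not c-command it, and no other NP shares its index, so Principle C is satisfied.
All principles are respected.

grammatical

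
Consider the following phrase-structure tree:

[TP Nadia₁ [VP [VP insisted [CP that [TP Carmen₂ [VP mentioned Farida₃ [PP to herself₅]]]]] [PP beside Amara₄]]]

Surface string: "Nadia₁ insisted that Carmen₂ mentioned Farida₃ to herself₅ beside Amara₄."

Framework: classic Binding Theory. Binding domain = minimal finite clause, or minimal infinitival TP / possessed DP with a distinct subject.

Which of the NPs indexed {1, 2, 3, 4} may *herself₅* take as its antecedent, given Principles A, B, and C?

*herself* is an anaphor, so Principle A applies: it must be bound in its binding domain.
Binding domain of *herself₅*: the embedded TP, whose subject is Carmen₂.
*Nadia₁* c-commands the anaphor but is outside its binding domain → cannot satisfy Principle A.
*Carmen₂* c-commands the anaphor within its binding domain → licit binder.
*Farida₃* c-commands the anaphor within its binding domain → licit binder.
*Amara₄* does not c-command the anaphor → cannot bind it.

{2, 3}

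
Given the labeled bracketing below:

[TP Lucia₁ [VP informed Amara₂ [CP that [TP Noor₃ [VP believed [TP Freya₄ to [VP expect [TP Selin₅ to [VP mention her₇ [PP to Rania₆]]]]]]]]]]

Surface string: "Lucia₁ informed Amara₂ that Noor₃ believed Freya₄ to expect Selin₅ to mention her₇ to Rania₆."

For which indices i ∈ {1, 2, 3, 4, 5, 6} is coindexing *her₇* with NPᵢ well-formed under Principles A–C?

{1, 2, 3, 4}

*her* is a pronoun, so Principle B applies: it must be free in its binding domain.
Binding domain of *her₇*: the embedded TP, whose subject is Selin₅.
*Lucia₁* c-commands the pronoun but from outside its binding domain, and is not c-commanded by it → coindexation permitted.
*Amara₂* c-commands the pronoun but from outside its binding domain, and is not c-commanded by it → coindexation permitted.
*Noor₃* c-commands the pronoun but from outside its binding domain, and is not c-commanded by it → coindexation permitted.
*Freya₄* c-commands the pronoun but from outside its binding domain, and is not c-commanded by it → coindexation permitted.
*Selin₅* c-commands the pronoun within its binding domain → coindexation would violate Principle B.
*Rania₆*: the pronoun c-commands this R-expression → coindexation would violate Principle C on *Rania₆*.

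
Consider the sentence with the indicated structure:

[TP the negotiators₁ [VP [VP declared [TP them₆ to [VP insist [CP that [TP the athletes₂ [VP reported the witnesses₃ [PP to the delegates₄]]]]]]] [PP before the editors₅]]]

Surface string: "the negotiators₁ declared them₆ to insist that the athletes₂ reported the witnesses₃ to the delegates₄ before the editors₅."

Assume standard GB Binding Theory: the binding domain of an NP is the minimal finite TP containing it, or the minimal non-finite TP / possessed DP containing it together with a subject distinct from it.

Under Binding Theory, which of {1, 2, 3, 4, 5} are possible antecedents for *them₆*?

{5}

*them* is a pronoun, so Principle B applies: it must be free in its binding domain.
Binding domain of *them₆*: the matrix TP, whose subject is the negotiators₁.
*the negotiators₁* c-commands the pronoun within its binding domain → coindexation would violate Principle B.
*the athletes₂*: the pronoun c-commands this R-expression → coindexation would violate Principle C on *the athletes₂*.
*the witnesses₃*: the pronoun c-commands this R-expression → coindexation would violate Principle C on *the witnesses₃*.
*the delegates₄*: the pronoun c-commands this R-expression → coindexation would violate Principle C on *the delegates₄*.
*the editors₅* and the pronoun do not c-command one another → neither Principle B nor Principle C is at stake; coindexation permitted.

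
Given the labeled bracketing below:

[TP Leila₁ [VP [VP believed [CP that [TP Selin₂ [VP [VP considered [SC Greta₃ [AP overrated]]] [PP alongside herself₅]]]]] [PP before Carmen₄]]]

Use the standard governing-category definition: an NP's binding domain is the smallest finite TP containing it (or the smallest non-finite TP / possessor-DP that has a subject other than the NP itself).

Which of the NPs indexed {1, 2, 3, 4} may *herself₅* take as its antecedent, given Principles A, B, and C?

*herself* is an anaphor, so Principle A applies: it must be bound in its binding domain.
Binding domain of *herself₅*: the embedded TP, whose subject is Selin₂.
*Leila₁* c-commands the anaphor but is outside its binding domain → cannot satisfy Principle A.
*Selin₂* c-commands the anaphor within its binding domain → licit binder.
*Greta₃* does not c-command the anaphor → cannot bind it.
*Carmen₄* does not c-command the anaphor → cannot bind it.

{2}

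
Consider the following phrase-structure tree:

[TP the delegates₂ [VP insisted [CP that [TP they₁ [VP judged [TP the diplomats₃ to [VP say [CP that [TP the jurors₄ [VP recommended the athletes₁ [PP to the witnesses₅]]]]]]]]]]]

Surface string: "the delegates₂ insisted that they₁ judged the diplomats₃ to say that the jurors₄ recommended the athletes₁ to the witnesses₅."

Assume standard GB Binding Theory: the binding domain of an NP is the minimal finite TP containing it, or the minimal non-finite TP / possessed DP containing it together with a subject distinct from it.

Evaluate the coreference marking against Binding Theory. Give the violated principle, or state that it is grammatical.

Principle C

The two coindexed NPs are *they₁* and *the athletes₁*.
*the athletes₁* is an R-expression. Principle C requires it to be free everywhere.
*they₁* c-commands it and carries the same index.
The R-expression is bound → Principle C violation.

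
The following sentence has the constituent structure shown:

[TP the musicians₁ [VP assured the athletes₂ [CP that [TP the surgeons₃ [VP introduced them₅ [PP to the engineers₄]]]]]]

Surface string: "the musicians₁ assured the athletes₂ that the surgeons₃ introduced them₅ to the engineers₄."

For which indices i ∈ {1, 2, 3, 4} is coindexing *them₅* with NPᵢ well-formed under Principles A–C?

*them* is a pronoun, so Principle B applies: it must be free in its binding domain.
Binding domain of *them₅*: the embedded TP, whose subject is the surgeons₃.
*the musicians₁* c-commands the pronoun but from outside its binding domain, and is not c-commanded by it → coindexation permitted.
*the athletes₂* c-commands the pronoun but from outside its binding domain, and is not c-commanded by it → coindexation permitted.
*the surgeons₃* c-commands the pronoun within its binding domain → coindexation would violate Principle B.
*the engineers₄*: the pronoun c-commands this R-expression → coindexation would violate Principle C on *the engineers₄*.

{1, 2}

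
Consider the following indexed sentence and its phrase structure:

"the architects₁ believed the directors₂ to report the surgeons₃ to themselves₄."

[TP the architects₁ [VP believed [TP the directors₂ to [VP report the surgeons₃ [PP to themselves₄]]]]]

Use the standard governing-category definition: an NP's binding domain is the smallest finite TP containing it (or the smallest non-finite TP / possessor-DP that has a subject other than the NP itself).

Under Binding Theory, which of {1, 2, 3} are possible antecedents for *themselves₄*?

{2, 3}

*themselves* is an anaphor, so Principle A applies: it must be bound in its binding domain.
Binding domain of *themselves₄*: the embedded TP, whose subject is the directors₂.
*the architects₁* c-commands the anaphor but is outside its binding domain → cannot satisfy Principle A.
*the directors₂* c-commands the anaphor within its binding domain → licit binder.
*the surgeons₃* c-commands the anaphor within its binding domain → licit binder.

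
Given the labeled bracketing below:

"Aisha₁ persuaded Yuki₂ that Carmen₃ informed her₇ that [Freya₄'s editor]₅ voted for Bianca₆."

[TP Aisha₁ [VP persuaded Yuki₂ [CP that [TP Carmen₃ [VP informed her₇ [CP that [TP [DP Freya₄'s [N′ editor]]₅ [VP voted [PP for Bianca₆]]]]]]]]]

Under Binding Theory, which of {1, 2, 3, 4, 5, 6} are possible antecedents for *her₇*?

*her* is a pronoun, so Principle B applies: it must be free in its binding domain.
Binding domain of *her₇*: the embedded TP, whose subject is Carmen₃.
*Aisha₁* c-commands the pronoun but from outside its binding domain, and is not c-commanded by it → coindexation permitted.
*Yuki₂* c-commands the pronoun but from outside its binding domain, and is not c-commanded by it → coindexation permitted.
*Carmen₃* c-commands the pronoun within its binding domain → coindexation would violate Principle B.
*Freya₄*: the pronoun c-commands this R-expression → coindexation would violate Principle C on *Freya₄*.
*[Freya₄'s editor]₅*: the pronoun c-commands this R-expression → coindexation would violate Principle C on *[Freya₄'s editor]₅*.
*Bianca₆*: the pronoun c-commands this R-expression → coindexation would violate Principle C on *Bianca₆*.

{1, 2}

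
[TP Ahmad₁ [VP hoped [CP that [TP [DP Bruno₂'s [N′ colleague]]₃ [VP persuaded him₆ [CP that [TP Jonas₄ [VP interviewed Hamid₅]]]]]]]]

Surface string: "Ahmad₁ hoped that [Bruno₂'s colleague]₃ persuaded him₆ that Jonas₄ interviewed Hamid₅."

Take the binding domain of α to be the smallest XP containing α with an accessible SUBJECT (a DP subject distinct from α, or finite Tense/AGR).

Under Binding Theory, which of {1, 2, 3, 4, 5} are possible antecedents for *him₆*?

{1, 2}

*him* is a pronoun, so Principle B applies: it must be free in its binding domain.
Binding domain of *him₆*: the embedded TP, whose subject is [Bruno₂'s colleague]₃.
*Ahmad₁* c-commands the pronoun but from outside its binding domain, and is not c-commanded by it → coindexation permitted.
*Bruno₂* and the pronoun do not c-command one another → neither Principle B nor Principle C is at stake; coindexation permitted.
*[Bruno₂'s colleague]₃* c-commands the pronoun within its binding domain → coindexation would violate Principle B.
*Jonas₄*: the pronoun c-commands this R-expression → coindexation would violate Principle C on *Jonas₄*.
*Hamid₅*: the pronoun c-commands this R-expression → coindexation would violate Principle C on *Hamid₅*.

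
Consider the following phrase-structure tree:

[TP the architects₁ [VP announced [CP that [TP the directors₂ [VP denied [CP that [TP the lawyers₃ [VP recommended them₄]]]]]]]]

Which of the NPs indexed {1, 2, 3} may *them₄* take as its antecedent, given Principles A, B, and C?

{1, 2}

*them* is a pronoun, so Principle B applies: it must be free in its binding domain.
Binding domain of *them₄*: the embedded TP, whose subject is the lawyers₃.
*the architects₁* c-commands the pronoun but from outside its binding domain, and is not c-commanded by it → coindexation permitted.
*the directors₂* c-commands the pronoun but from outside its binding domain, and is not c-commanded by it → coindexation permitted.
*the lawyers₃* c-commands the pronoun within its binding domain → coindexation would violate Principle B.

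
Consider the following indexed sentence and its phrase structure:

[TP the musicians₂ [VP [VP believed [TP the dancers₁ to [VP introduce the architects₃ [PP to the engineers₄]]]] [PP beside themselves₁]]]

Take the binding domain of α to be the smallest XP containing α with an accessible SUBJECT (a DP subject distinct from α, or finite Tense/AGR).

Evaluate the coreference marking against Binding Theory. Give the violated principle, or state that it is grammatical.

The two coindexed NPs are *the dancers₁* and *themselves₁*.
*themselves₁* is an anaphor. Principle A requires it to be bound within its binding domain — the matrix TP, whose subject is the musicians₂.
Within that domain it is c-commanded by *the musicians₂*, which does not share its index.
*the dancers₁* does not c-command the anaphor at all.
The anaphor is unbound in its domain → Principle A violation.

Principle A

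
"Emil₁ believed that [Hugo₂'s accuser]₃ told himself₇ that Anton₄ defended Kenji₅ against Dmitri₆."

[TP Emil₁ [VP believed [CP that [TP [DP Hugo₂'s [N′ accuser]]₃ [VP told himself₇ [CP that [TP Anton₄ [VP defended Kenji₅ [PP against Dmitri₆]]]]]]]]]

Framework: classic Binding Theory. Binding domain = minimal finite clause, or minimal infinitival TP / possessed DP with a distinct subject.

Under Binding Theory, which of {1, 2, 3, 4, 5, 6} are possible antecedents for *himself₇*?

{3}

*himself* is an anaphor, so Principle A applies: it must be bound in its binding domain.
Binding domain of *himself₇*: the embedded TP, whose subject is [Hugo₂'s accuser]₃.
*Emil₁* c-commands the anaphor but is outside its binding domain → cannot satisfy Principle A.
*Hugo₂* does not c-command the anaphor → cannot bind it.
*[Hugo₂'s accuser]₃* c-commands the anaphor within its binding domain → licit binder.
*Anton₄* does not c-command the anaphor → cannot bind it.
*Kenji₅* does not c-command the anaphor → cannot bind it.
*Dmitri₆* does not c-command the anaphor → cannot bind it.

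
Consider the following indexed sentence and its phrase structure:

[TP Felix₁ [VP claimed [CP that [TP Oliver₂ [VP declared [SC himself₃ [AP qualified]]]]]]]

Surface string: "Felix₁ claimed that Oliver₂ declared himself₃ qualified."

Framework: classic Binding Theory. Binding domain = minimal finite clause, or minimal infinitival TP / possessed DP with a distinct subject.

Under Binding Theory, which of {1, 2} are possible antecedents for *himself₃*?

{2}

*himself* is an anaphor, so Principle A applies: it must be bound in its binding domain.
Binding domain of *himself₃*: the embedded TP, whose subject is Oliver₂.
*Felix₁* c-commands the anaphor but is outside its binding domain → cannot satisfy Principle A.
*Oliver₂* c-commands the anaphor within its binding domain → licit binder.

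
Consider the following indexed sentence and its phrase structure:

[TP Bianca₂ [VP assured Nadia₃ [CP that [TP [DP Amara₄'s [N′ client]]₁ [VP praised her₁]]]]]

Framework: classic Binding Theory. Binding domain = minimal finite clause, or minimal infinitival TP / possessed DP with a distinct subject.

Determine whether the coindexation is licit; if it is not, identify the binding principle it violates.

Principle B

The two coindexed NPs are *[Amara₄'s client]₁* and *her₁*.
*her₁* is a pronoun. Its binding domain is the embedded TP, whose subject is [Amara₄'s client]₁.
*[Amara₄'s client]₁* c-commands it within that domain and carries the same index.
The pronoun is locally bound → Principle B violation.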